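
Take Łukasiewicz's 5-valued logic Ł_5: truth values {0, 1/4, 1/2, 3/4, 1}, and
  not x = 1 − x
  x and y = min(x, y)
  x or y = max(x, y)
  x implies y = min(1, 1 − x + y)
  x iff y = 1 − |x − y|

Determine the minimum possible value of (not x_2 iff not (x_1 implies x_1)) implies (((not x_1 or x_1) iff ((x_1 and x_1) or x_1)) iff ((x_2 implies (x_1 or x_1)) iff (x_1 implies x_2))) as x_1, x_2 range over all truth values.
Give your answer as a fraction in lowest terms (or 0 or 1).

Take x_1 = 1/2, x_2 = 1:
not x_2 = not 1 = 0
x_1 implies x_1 = 1/2 implies 1/2 = 1
not (x_1 implies x_1) = not 1 = 0
not x_2 iff not (x_1 implies x_1) = 0 iff 0 = 1
not x_1 = not 1/2 = 1/2
not x_1 or x_1 = 1/2 or 1/2 = 1/2
x_1 and x_1 = 1/2 and 1/2 = 1/2
(x_1 and x_1) or x_1 = 1/2 or 1/2 = 1/2
(not x_1 or x_1) iff ((x_1 and x_1) or x_1) = 1/2 iff 1/2 = 1
x_1 or x_1 = 1/2 or 1/2 = 1/2
x_2 implies (x_1 or x_1) = 1 implies 1/2 = 1/2
x_1 implies x_2 = 1/2 implies 1 = 1
(x_2 implies (x_1 or x_1)) iff (x_1 implies x_2) = 1/2 iff 1 = 1/2
((not x_1 or x_1) iff ((x_1 and x_1) or x_1)) iff ((x_2 implies (x_1 or x_1)) iff (x_1 implies x_2)) = 1 iff 1/2 = 1/2
(not x_2 iff not (x_1 implies x_1)) implies (((not x_1 or x_1) iff ((x_1 and x_1) or x_1)) iff ((x_2 implies (x_1 or x_1)) iff (x_1 implies x_2))) = 1 implies 1/2 = 1/2
No assignment yields a value below 1/2, so this is the minimum.

1/2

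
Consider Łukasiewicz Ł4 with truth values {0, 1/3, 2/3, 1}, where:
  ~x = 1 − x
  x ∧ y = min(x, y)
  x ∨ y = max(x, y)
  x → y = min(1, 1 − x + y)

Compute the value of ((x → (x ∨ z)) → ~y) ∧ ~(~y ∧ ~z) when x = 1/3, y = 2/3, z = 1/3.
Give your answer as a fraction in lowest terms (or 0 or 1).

x ∨ z = 1/3 ∨ 1/3 = 1/3
x → (x ∨ z) = 1/3 → 1/3 = 1
~y = ~2/3 = 1/3
(x → (x ∨ z)) → ~y = 1 → 1/3 = 1/3
~y = ~2/3 = 1/3
~z = ~1/3 = 2/3
~y ∧ ~z = 1/3 ∧ 2/3 = 1/3
~(~y ∧ ~z) = ~1/3 = 2/3
((x → (x ∨ z)) → ~y) ∧ ~(~y ∧ ~z) = 1/3 ∧ 2/3 = 1/3

1/3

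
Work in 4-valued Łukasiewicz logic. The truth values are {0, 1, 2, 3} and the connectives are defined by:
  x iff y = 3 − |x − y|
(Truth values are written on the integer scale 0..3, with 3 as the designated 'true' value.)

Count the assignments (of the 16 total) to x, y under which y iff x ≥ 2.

x = 0, y = 0 ↦ 3  ≥
x = 0, y = 1 ↦ 2  ≥
x = 0, y = 2 ↦ 1  <
x = 0, y = 3 ↦ 0  <
x = 1, y = 0 ↦ 2  ≥
x = 1, y = 1 ↦ 3  ≥
x = 1, y = 2 ↦ 2  ≥
x = 1, y = 3 ↦ 1  <
x = 2, y = 0 ↦ 1  <
x = 2, y = 1 ↦ 2  ≥
x = 2, y = 2 ↦ 3  ≥
x = 2, y = 3 ↦ 2  ≥
x = 3, y = 0 ↦ 0  <
x = 3, y = 1 ↦ 1  <
x = 3, y = 2 ↦ 2  ≥
x = 3, y = 3 ↦ 3  ≥
So 10 of the 16 assignments meet the threshold.

10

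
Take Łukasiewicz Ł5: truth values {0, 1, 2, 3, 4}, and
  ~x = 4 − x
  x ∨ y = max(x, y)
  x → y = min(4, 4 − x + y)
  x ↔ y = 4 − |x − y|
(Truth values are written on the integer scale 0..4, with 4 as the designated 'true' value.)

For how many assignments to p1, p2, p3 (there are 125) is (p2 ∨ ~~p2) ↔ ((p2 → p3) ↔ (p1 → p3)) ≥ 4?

25

value 4: 25 assignments (counts)
value 3: 34 assignments
value 2: 28 assignments
value 1: 22 assignments
value 0: 16 assignments
So 25 of the 125 assignments meet the threshold.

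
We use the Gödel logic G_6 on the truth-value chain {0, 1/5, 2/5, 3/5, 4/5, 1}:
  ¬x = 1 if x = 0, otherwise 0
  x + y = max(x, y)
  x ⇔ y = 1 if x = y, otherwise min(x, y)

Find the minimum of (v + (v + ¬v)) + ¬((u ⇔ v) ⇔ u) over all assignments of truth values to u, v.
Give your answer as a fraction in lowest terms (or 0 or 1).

Take u = 0, v = 1/5:
¬v = ¬1/5 = 0
v + ¬v = 1/5 + 0 = 1/5
v + (v + ¬v) = 1/5 + 1/5 = 1/5
u ⇔ v = 0 ⇔ 1/5 = 0
(u ⇔ v) ⇔ u = 0 ⇔ 0 = 1
¬((u ⇔ v) ⇔ u) = ¬1 = 0
(v + (v + ¬v)) + ¬((u ⇔ v) ⇔ u) = 1/5 + 0 = 1/5
No assignment yields a value below 1/5, so this is the minimum.

1/5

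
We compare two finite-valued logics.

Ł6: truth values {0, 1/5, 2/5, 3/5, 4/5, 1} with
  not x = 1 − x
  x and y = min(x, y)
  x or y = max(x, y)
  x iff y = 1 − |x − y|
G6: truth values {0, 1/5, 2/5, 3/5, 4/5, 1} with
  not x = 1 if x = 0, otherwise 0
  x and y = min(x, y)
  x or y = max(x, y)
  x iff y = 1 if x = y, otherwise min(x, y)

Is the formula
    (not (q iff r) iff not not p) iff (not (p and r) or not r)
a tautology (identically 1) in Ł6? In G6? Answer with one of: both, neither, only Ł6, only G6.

neither

In Ł6: at p = 0, q = 0, r = 1/5 the value is 4/5 — not a tautology.
In G6: at p = 0, q = 0, r = 1/5 the value is 0 — not a tautology.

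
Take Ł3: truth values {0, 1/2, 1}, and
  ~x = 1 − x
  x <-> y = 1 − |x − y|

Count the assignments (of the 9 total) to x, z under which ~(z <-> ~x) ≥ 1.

2

x = 0, z = 0 ↦ 1  ≥
x = 0, z = 1/2 ↦ 1/2  <
x = 0, z = 1 ↦ 0  <
x = 1/2, z = 0 ↦ 1/2  <
x = 1/2, z = 1/2 ↦ 0  <
x = 1/2, z = 1 ↦ 1/2  <
x = 1, z = 0 ↦ 0  <
x = 1, z = 1/2 ↦ 1/2  <
x = 1, z = 1 ↦ 1  ≥
So 2 of the 9 assignments meet the threshold.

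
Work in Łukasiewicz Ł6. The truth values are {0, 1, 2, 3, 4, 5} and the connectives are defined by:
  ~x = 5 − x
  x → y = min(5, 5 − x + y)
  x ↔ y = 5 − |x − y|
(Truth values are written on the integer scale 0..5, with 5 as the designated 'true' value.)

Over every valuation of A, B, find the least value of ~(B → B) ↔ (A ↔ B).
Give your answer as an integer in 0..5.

0

Take A = 0, B = 0:
B → B = 0 → 0 = 5
~(B → B) = ~5 = 0
A ↔ B = 0 ↔ 0 = 5
~(B → B) ↔ (A ↔ B) = 0 ↔ 5 = 0
No assignment yields a value below 0, so this is the minimum.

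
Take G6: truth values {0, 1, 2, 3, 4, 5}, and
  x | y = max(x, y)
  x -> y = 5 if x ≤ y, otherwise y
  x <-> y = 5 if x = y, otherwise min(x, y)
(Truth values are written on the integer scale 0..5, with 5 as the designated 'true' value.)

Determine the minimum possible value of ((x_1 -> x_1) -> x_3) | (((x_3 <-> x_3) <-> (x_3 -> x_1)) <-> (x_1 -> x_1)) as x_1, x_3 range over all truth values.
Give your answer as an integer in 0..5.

1

Take x_1 = 0, x_3 = 1:
x_1 -> x_1 = 0 -> 0 = 5
(x_1 -> x_1) -> x_3 = 5 -> 1 = 1
x_3 <-> x_3 = 1 <-> 1 = 5
x_3 -> x_1 = 1 -> 0 = 0
(x_3 <-> x_3) <-> (x_3 -> x_1) = 5 <-> 0 = 0
x_1 -> x_1 = 0 -> 0 = 5
((x_3 <-> x_3) <-> (x_3 -> x_1)) <-> (x_1 -> x_1) = 0 <-> 5 = 0
((x_1 -> x_1) -> x_3) | (((x_3 <-> x_3) <-> (x_3 -> x_1)) <-> (x_1 -> x_1)) = 1 | 0 = 1
No assignment yields a value below 1, so this is the minimum.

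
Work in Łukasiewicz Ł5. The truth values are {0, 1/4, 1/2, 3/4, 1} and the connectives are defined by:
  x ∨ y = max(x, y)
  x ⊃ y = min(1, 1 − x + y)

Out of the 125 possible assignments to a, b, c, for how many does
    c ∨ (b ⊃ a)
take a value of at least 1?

value 1: 85 assignments (counts)
value 3/4: 22 assignments
value 1/2: 12 assignments
value 1/4: 5 assignments
value 0: 1 assignment
So 85 of the 125 assignments meet the threshold.

85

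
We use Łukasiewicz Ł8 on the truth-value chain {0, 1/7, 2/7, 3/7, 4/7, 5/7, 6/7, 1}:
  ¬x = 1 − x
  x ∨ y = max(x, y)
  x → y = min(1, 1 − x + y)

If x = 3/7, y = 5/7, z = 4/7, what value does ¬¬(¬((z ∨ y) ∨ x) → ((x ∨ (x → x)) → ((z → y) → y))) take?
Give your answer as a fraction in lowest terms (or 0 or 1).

z ∨ y = 4/7 ∨ 5/7 = 5/7
(z ∨ y) ∨ x = 5/7 ∨ 3/7 = 5/7
¬((z ∨ y) ∨ x) = ¬5/7 = 2/7
x → x = 3/7 → 3/7 = 1
x ∨ (x → x) = 3/7 ∨ 1 = 1
z → y = 4/7 → 5/7 = 1
(z → y) → y = 1 → 5/7 = 5/7
(x ∨ (x → x)) → ((z → y) → y) = 1 → 5/7 = 5/7
¬((z ∨ y) ∨ x) → ((x ∨ (x → x)) → ((z → y) → y)) = 2/7 → 5/7 = 1
¬(¬((z ∨ y) ∨ x) → ((x ∨ (x → x)) → ((z → y) → y))) = ¬1 = 0
¬¬(¬((z ∨ y) ∨ x) → ((x ∨ (x → x)) → ((z → y) → y))) = ¬0 = 1

1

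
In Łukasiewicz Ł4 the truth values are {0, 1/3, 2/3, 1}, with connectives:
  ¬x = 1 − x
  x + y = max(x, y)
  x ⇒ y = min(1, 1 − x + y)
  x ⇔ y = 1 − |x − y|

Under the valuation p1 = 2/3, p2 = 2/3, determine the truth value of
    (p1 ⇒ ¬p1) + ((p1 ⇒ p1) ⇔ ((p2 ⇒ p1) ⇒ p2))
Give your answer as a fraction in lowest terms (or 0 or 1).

2/3

¬p1 = ¬2/3 = 1/3
p1 ⇒ ¬p1 = 2/3 ⇒ 1/3 = 2/3
p1 ⇒ p1 = 2/3 ⇒ 2/3 = 1
p2 ⇒ p1 = 2/3 ⇒ 2/3 = 1
(p2 ⇒ p1) ⇒ p2 = 1 ⇒ 2/3 = 2/3
(p1 ⇒ p1) ⇔ ((p2 ⇒ p1) ⇒ p2) = 1 ⇔ 2/3 = 2/3
(p1 ⇒ ¬p1) + ((p1 ⇒ p1) ⇔ ((p2 ⇒ p1) ⇒ p2)) = 2/3 + 2/3 = 2/3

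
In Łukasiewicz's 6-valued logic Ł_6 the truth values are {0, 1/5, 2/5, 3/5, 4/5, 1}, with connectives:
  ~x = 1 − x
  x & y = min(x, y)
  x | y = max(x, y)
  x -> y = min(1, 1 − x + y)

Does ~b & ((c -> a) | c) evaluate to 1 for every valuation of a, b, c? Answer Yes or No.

No

Counterexample: take a = 0, b = 0, c = 1/5.
~b = ~0 = 1
c -> a = 1/5 -> 0 = 4/5
(c -> a) | c = 4/5 | 1/5 = 4/5
~b & ((c -> a) | c) = 1 & 4/5 = 4/5
This gives 4/5 ≠ 1.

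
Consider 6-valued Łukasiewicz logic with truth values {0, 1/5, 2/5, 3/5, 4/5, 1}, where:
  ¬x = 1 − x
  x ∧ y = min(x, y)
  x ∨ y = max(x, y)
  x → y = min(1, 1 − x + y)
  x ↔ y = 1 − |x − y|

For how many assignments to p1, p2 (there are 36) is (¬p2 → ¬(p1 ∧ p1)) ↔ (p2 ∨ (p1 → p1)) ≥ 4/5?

26

value 1: 21 assignments (counts)
value 4/5: 5 assignments (counts)
value 3/5: 4 assignments
value 2/5: 3 assignments
value 1/5: 2 assignments
value 0: 1 assignment
So 26 of the 36 assignments meet the threshold.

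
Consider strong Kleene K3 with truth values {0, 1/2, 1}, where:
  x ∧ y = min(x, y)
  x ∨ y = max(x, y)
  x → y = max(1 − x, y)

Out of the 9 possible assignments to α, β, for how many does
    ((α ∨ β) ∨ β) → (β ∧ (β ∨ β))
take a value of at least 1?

α = 0, β = 0 ↦ 1  ≥
α = 0, β = 1/2 ↦ 1/2  <
α = 0, β = 1 ↦ 1  ≥
α = 1/2, β = 0 ↦ 1/2  <
α = 1/2, β = 1/2 ↦ 1/2  <
α = 1/2, β = 1 ↦ 1  ≥
α = 1, β = 0 ↦ 0  <
α = 1, β = 1/2 ↦ 1/2  <
α = 1, β = 1 ↦ 1  ≥
So 4 of the 9 assignments meet the threshold.

4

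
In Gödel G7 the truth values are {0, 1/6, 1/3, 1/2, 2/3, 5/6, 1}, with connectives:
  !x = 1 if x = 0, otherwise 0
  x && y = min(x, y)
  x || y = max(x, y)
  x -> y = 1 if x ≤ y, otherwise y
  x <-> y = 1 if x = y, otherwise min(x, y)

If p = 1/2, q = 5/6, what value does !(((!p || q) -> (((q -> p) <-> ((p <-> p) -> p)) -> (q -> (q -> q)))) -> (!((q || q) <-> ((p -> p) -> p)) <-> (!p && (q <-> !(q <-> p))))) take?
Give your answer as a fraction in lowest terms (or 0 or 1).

!p = !1/2 = 0
!p || q = 0 || 5/6 = 5/6
q -> p = 5/6 -> 1/2 = 1/2
p <-> p = 1/2 <-> 1/2 = 1
(p <-> p) -> p = 1 -> 1/2 = 1/2
(q -> p) <-> ((p <-> p) -> p) = 1/2 <-> 1/2 = 1
q -> q = 5/6 -> 5/6 = 1
q -> (q -> q) = 5/6 -> 1 = 1
((q -> p) <-> ((p <-> p) -> p)) -> (q -> (q -> q)) = 1 -> 1 = 1
(!p || q) -> (((q -> p) <-> ((p <-> p) -> p)) -> (q -> (q -> q))) = 5/6 -> 1 = 1
q || q = 5/6 || 5/6 = 5/6
p -> p = 1/2 -> 1/2 = 1
(p -> p) -> p = 1 -> 1/2 = 1/2
(q || q) <-> ((p -> p) -> p) = 5/6 <-> 1/2 = 1/2
!((q || q) <-> ((p -> p) -> p)) = !1/2 = 0
!p = !1/2 = 0
q <-> p = 5/6 <-> 1/2 = 1/2
!(q <-> p) = !1/2 = 0
q <-> !(q <-> p) = 5/6 <-> 0 = 0
!p && (q <-> !(q <-> p)) = 0 && 0 = 0
!((q || q) <-> ((p -> p) -> p)) <-> (!p && (q <-> !(q <-> p))) = 0 <-> 0 = 1
((!p || q) -> (((q -> p) <-> ((p <-> p) -> p)) -> (q -> (q -> q)))) -> (!((q || q) <-> ((p -> p) -> p)) <-> (!p && (q <-> !(q <-> p)))) = 1 -> 1 = 1
!(((!p || q) -> (((q -> p) <-> ((p <-> p) -> p)) -> (q -> (q -> q)))) -> (!((q || q) <-> ((p -> p) -> p)) <-> (!p && (q <-> !(q <-> p))))) = !1 = 0

0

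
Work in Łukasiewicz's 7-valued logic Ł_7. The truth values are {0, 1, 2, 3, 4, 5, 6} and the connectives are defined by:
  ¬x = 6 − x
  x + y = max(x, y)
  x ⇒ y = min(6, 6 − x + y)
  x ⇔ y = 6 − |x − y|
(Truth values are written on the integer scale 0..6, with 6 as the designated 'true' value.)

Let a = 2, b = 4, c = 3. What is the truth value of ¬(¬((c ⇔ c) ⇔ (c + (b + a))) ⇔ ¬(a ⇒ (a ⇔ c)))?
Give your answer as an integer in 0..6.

2

c ⇔ c = 3 ⇔ 3 = 6
b + a = 4 + 2 = 4
c + (b + a) = 3 + 4 = 4
(c ⇔ c) ⇔ (c + (b + a)) = 6 ⇔ 4 = 4
¬((c ⇔ c) ⇔ (c + (b + a))) = ¬4 = 2
a ⇔ c = 2 ⇔ 3 = 5
a ⇒ (a ⇔ c) = 2 ⇒ 5 = 6
¬(a ⇒ (a ⇔ c)) = ¬6 = 0
¬((c ⇔ c) ⇔ (c + (b + a))) ⇔ ¬(a ⇒ (a ⇔ c)) = 2 ⇔ 0 = 4
¬(¬((c ⇔ c) ⇔ (c + (b + a))) ⇔ ¬(a ⇒ (a ⇔ c))) = ¬4 = 2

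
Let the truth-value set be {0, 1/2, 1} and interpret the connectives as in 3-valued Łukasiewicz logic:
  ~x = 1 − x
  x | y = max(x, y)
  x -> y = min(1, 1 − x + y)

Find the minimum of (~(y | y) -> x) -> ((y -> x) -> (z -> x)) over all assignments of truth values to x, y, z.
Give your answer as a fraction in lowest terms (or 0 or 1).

1/2

Take x = 1/2, y = 1/2, z = 1:
y | y = 1/2 | 1/2 = 1/2
~(y | y) = ~1/2 = 1/2
~(y | y) -> x = 1/2 -> 1/2 = 1
y -> x = 1/2 -> 1/2 = 1
z -> x = 1 -> 1/2 = 1/2
(y -> x) -> (z -> x) = 1 -> 1/2 = 1/2
(~(y | y) -> x) -> ((y -> x) -> (z -> x)) = 1 -> 1/2 = 1/2
No assignment yields a value below 1/2, so this is the minimum.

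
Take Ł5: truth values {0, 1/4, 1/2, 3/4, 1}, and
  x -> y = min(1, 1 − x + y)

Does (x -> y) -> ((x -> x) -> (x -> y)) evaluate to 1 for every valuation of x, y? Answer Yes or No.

At x = 1/4, y = 3/4, for instance:
x -> y = 1/4 -> 3/4 = 1
x -> x = 1/4 -> 1/4 = 1
(x -> x) -> (x -> y) = 1 -> 1 = 1
(x -> y) -> ((x -> x) -> (x -> y)) = 1 -> 1 = 1
and checking the remaining 24 assignments likewise gives ≥ 1 in every case.

Yes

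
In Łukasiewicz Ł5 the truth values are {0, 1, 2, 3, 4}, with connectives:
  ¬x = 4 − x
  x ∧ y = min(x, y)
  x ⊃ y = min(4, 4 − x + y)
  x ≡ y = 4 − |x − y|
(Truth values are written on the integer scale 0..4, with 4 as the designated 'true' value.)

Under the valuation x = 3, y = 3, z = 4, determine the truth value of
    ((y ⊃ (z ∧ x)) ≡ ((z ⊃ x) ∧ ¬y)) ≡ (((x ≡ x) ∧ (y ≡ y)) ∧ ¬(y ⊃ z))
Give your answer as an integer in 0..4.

3

z ∧ x = 4 ∧ 3 = 3
y ⊃ (z ∧ x) = 3 ⊃ 3 = 4
z ⊃ x = 4 ⊃ 3 = 3
¬y = ¬3 = 1
(z ⊃ x) ∧ ¬y = 3 ∧ 1 = 1
(y ⊃ (z ∧ x)) ≡ ((z ⊃ x) ∧ ¬y) = 4 ≡ 1 = 1
x ≡ x = 3 ≡ 3 = 4
y ≡ y = 3 ≡ 3 = 4
(x ≡ x) ∧ (y ≡ y) = 4 ∧ 4 = 4
y ⊃ z = 3 ⊃ 4 = 4
¬(y ⊃ z) = ¬4 = 0
((x ≡ x) ∧ (y ≡ y)) ∧ ¬(y ⊃ z) = 4 ∧ 0 = 0
((y ⊃ (z ∧ x)) ≡ ((z ⊃ x) ∧ ¬y)) ≡ (((x ≡ x) ∧ (y ≡ y)) ∧ ¬(y ⊃ z)) = 1 ≡ 0 = 3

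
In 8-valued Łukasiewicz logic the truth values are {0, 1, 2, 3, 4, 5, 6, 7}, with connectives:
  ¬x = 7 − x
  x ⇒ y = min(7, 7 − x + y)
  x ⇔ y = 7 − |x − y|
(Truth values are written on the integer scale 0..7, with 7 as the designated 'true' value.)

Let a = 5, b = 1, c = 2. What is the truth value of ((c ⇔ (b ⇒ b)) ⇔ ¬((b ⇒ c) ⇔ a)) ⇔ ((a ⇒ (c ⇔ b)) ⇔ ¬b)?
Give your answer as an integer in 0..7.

6

b ⇒ b = 1 ⇒ 1 = 7
c ⇔ (b ⇒ b) = 2 ⇔ 7 = 2
b ⇒ c = 1 ⇒ 2 = 7
(b ⇒ c) ⇔ a = 7 ⇔ 5 = 5
¬((b ⇒ c) ⇔ a) = ¬5 = 2
(c ⇔ (b ⇒ b)) ⇔ ¬((b ⇒ c) ⇔ a) = 2 ⇔ 2 = 7
c ⇔ b = 2 ⇔ 1 = 6
a ⇒ (c ⇔ b) = 5 ⇒ 6 = 7
¬b = ¬1 = 6
(a ⇒ (c ⇔ b)) ⇔ ¬b = 7 ⇔ 6 = 6
((c ⇔ (b ⇒ b)) ⇔ ¬((b ⇒ c) ⇔ a)) ⇔ ((a ⇒ (c ⇔ b)) ⇔ ¬b) = 7 ⇔ 6 = 6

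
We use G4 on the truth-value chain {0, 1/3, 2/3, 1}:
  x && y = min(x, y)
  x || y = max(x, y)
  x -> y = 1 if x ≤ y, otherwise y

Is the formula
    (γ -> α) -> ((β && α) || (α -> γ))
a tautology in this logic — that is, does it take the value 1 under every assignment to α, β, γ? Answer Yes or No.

No

Counterexample: take α = 1/3, β = 0, γ = 0.
γ -> α = 0 -> 1/3 = 1
β && α = 0 && 1/3 = 0
α -> γ = 1/3 -> 0 = 0
(β && α) || (α -> γ) = 0 || 0 = 0
(γ -> α) -> ((β && α) || (α -> γ)) = 1 -> 0 = 0
This gives 0 ≠ 1.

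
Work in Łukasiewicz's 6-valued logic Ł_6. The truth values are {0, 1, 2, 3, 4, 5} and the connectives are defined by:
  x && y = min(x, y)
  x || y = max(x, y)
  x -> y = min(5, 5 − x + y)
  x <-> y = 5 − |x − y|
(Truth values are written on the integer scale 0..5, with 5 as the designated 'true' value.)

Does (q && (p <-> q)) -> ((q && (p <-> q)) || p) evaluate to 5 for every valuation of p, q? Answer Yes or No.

Yes

At p = 1, q = 3, for instance:
p <-> q = 1 <-> 3 = 3
q && (p <-> q) = 3 && 3 = 3
(q && (p <-> q)) || p = 3 || 1 = 3
(q && (p <-> q)) -> ((q && (p <-> q)) || p) = 3 -> 3 = 5
and checking the remaining 35 assignments likewise gives ≥ 5 in every case.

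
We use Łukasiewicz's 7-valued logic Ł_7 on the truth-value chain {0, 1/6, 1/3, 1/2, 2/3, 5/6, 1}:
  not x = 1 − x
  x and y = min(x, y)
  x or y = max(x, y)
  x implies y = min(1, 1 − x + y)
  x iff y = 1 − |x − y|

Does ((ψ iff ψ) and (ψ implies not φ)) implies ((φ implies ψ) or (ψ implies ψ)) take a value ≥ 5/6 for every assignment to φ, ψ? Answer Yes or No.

Yes

At φ = 5/6, ψ = 1/3, for instance:
ψ iff ψ = 1/3 iff 1/3 = 1
not φ = not 5/6 = 1/6
ψ implies not φ = 1/3 implies 1/6 = 5/6
(ψ iff ψ) and (ψ implies not φ) = 1 and 5/6 = 5/6
φ implies ψ = 5/6 implies 1/3 = 1/2
ψ implies ψ = 1/3 implies 1/3 = 1
(φ implies ψ) or (ψ implies ψ) = 1/2 or 1 = 1
((ψ iff ψ) and (ψ implies not φ)) implies ((φ implies ψ) or (ψ implies ψ)) = 5/6 implies 1 = 1
and checking the remaining 48 assignments likewise gives ≥ 5/6 in every case.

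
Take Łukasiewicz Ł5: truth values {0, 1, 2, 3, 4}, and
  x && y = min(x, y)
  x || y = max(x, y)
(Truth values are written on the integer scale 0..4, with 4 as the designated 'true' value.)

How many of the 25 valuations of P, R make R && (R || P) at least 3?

10

value 4: 5 assignments (counts)
value 3: 5 assignments (counts)
value 2: 5 assignments
value 1: 5 assignments
value 0: 5 assignments
So 10 of the 25 assignments meet the threshold.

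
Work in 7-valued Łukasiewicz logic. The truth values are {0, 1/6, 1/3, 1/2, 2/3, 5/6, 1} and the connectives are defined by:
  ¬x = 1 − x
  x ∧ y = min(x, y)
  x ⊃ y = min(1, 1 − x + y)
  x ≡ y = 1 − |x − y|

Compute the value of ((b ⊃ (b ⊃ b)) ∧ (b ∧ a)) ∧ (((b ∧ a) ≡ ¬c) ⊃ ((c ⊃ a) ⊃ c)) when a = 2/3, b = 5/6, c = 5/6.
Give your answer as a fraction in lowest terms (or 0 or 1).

2/3

b ⊃ b = 5/6 ⊃ 5/6 = 1
b ⊃ (b ⊃ b) = 5/6 ⊃ 1 = 1
b ∧ a = 5/6 ∧ 2/3 = 2/3
(b ⊃ (b ⊃ b)) ∧ (b ∧ a) = 1 ∧ 2/3 = 2/3
b ∧ a = 5/6 ∧ 2/3 = 2/3
¬c = ¬5/6 = 1/6
(b ∧ a) ≡ ¬c = 2/3 ≡ 1/6 = 1/2
c ⊃ a = 5/6 ⊃ 2/3 = 5/6
(c ⊃ a) ⊃ c = 5/6 ⊃ 5/6 = 1
((b ∧ a) ≡ ¬c) ⊃ ((c ⊃ a) ⊃ c) = 1/2 ⊃ 1 = 1
((b ⊃ (b ⊃ b)) ∧ (b ∧ a)) ∧ (((b ∧ a) ≡ ¬c) ⊃ ((c ⊃ a) ⊃ c)) = 2/3 ∧ 1 = 2/3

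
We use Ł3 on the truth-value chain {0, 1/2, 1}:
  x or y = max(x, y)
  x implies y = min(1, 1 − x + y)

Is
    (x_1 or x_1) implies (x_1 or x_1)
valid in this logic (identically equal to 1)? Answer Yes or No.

Yes

x_1 = 0 ↦ 1
x_1 = 1/2 ↦ 1
x_1 = 1 ↦ 1
Every assignment gives a value ≥ 1.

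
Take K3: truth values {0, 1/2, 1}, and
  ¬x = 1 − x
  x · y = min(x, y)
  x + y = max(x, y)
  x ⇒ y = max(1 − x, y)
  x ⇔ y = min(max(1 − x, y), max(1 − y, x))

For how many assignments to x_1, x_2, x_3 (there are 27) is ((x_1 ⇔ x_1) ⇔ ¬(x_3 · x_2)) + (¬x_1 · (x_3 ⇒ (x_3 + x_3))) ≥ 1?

12

value 1: 12 assignments (counts)
value 1/2: 14 assignments
value 0: 1 assignment
So 12 of the 27 assignments meet the threshold.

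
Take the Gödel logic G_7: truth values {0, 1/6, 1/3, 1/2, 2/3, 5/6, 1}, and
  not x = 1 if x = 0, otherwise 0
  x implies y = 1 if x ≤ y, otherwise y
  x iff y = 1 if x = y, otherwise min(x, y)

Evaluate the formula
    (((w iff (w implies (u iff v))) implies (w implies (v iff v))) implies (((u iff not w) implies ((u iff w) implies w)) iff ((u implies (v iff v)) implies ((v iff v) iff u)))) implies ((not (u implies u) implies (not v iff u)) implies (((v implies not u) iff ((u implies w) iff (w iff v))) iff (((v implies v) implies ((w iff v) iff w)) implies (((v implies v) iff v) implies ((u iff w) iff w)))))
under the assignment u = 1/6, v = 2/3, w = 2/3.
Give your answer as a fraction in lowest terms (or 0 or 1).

u iff v = 1/6 iff 2/3 = 1/6
w implies (u iff v) = 2/3 implies 1/6 = 1/6
w iff (w implies (u iff v)) = 2/3 iff 1/6 = 1/6
v iff v = 2/3 iff 2/3 = 1
w implies (v iff v) = 2/3 implies 1 = 1
(w iff (w implies (u iff v))) implies (w implies (v iff v)) = 1/6 implies 1 = 1
not w = not 2/3 = 0
u iff not w = 1/6 iff 0 = 0
u iff w = 1/6 iff 2/3 = 1/6
(u iff w) implies w = 1/6 implies 2/3 = 1
(u iff not w) implies ((u iff w) implies w) = 0 implies 1 = 1
v iff v = 2/3 iff 2/3 = 1
u implies (v iff v) = 1/6 implies 1 = 1
v iff v = 2/3 iff 2/3 = 1
(v iff v) iff u = 1 iff 1/6 = 1/6
(u implies (v iff v)) implies ((v iff v) iff u) = 1 implies 1/6 = 1/6
((u iff not w) implies ((u iff w) implies w)) iff ((u implies (v iff v)) implies ((v iff v) iff u)) = 1 iff 1/6 = 1/6
((w iff (w implies (u iff v))) implies (w implies (v iff v))) implies (((u iff not w) implies ((u iff w) implies w)) iff ((u implies (v iff v)) implies ((v iff v) iff u))) = 1 implies 1/6 = 1/6
u implies u = 1/6 implies 1/6 = 1
not (u implies u) = not 1 = 0
not v = not 2/3 = 0
not v iff u = 0 iff 1/6 = 0
not (u implies u) implies (not v iff u) = 0 implies 0 = 1
not u = not 1/6 = 0
v implies not u = 2/3 implies 0 = 0
u implies w = 1/6 implies 2/3 = 1
w iff v = 2/3 iff 2/3 = 1
(u implies w) iff (w iff v) = 1 iff 1 = 1
(v implies not u) iff ((u implies w) iff (w iff v)) = 0 iff 1 = 0
v implies v = 2/3 implies 2/3 = 1
w iff v = 2/3 iff 2/3 = 1
(w iff v) iff w = 1 iff 2/3 = 2/3
(v implies v) implies ((w iff v) iff w) = 1 implies 2/3 = 2/3
v implies v = 2/3 implies 2/3 = 1
(v implies v) iff v = 1 iff 2/3 = 2/3
u iff w = 1/6 iff 2/3 = 1/6
(u iff w) iff w = 1/6 iff 2/3 = 1/6
((v implies v) iff v) implies ((u iff w) iff w) = 2/3 implies 1/6 = 1/6
((v implies v) implies ((w iff v) iff w)) implies (((v implies v) iff v) implies ((u iff w) iff w)) = 2/3 implies 1/6 = 1/6
((v implies not u) iff ((u implies w) iff (w iff v))) iff (((v implies v) implies ((w iff v) iff w)) implies (((v implies v) iff v) implies ((u iff w) iff w))) = 0 iff 1/6 = 0
(not (u implies u) implies (not v iff u)) implies (((v implies not u) iff ((u implies w) iff (w iff v))) iff (((v implies v) implies ((w iff v) iff w)) implies (((v implies v) iff v) implies ((u iff w) iff w)))) = 1 implies 0 = 0
(((w iff (w implies (u iff v))) implies (w implies (v iff v))) implies (((u iff not w) implies ((u iff w) implies w)) iff ((u implies (v iff v)) implies ((v iff v) iff u)))) implies ((not (u implies u) implies (not v iff u)) implies (((v implies not u) iff ((u implies w) iff (w iff v))) iff (((v implies v) implies ((w iff v) iff w)) implies (((v implies v) iff v) implies ((u iff w) iff w))))) = 1/6 implies 0 = 0

0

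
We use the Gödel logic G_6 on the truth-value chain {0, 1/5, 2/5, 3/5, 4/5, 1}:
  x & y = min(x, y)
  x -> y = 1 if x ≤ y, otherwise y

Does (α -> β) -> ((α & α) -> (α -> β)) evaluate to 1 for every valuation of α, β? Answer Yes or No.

Yes

At α = 1/5, β = 1, for instance:
α -> β = 1/5 -> 1 = 1
α & α = 1/5 & 1/5 = 1/5
(α & α) -> (α -> β) = 1/5 -> 1 = 1
(α -> β) -> ((α & α) -> (α -> β)) = 1 -> 1 = 1
and checking the remaining 35 assignments likewise gives ≥ 1 in every case.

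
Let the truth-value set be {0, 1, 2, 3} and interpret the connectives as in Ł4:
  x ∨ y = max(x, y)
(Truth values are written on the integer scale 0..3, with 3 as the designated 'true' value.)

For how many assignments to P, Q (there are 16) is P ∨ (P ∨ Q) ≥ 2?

P = 0, Q = 0 ↦ 0  <
P = 0, Q = 1 ↦ 1  <
P = 0, Q = 2 ↦ 2  ≥
P = 0, Q = 3 ↦ 3  ≥
P = 1, Q = 0 ↦ 1  <
P = 1, Q = 1 ↦ 1  <
P = 1, Q = 2 ↦ 2  ≥
P = 1, Q = 3 ↦ 3  ≥
P = 2, Q = 0 ↦ 2  ≥
P = 2, Q = 1 ↦ 2  ≥
P = 2, Q = 2 ↦ 2  ≥
P = 2, Q = 3 ↦ 3  ≥
P = 3, Q = 0 ↦ 3  ≥
P = 3, Q = 1 ↦ 3  ≥
P = 3, Q = 2 ↦ 3  ≥
P = 3, Q = 3 ↦ 3  ≥
So 12 of the 16 assignments meet the threshold.

12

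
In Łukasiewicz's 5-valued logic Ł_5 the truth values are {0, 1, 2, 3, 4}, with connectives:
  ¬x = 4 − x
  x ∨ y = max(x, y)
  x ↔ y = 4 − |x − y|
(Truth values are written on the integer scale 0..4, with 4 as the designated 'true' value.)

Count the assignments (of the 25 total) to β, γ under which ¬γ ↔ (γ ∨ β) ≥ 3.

value 4: 5 assignments (counts)
value 3: 4 assignments (counts)
value 2: 8 assignments
value 1: 2 assignments
value 0: 6 assignments
So 9 of the 25 assignments meet the threshold.

9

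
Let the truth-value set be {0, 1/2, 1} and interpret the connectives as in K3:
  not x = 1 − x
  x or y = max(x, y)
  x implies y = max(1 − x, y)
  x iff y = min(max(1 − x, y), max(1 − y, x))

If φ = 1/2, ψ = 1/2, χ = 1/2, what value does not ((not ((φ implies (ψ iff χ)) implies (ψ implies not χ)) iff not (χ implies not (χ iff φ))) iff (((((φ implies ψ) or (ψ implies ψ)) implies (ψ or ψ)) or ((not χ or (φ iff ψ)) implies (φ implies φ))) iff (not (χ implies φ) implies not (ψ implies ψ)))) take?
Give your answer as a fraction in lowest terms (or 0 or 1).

ψ iff χ = 1/2 iff 1/2 = 1/2
φ implies (ψ iff χ) = 1/2 implies 1/2 = 1/2
not χ = not 1/2 = 1/2
ψ implies not χ = 1/2 implies 1/2 = 1/2
(φ implies (ψ iff χ)) implies (ψ implies not χ) = 1/2 implies 1/2 = 1/2
not ((φ implies (ψ iff χ)) implies (ψ implies not χ)) = not 1/2 = 1/2
χ iff φ = 1/2 iff 1/2 = 1/2
not (χ iff φ) = not 1/2 = 1/2
χ implies not (χ iff φ) = 1/2 implies 1/2 = 1/2
not (χ implies not (χ iff φ)) = not 1/2 = 1/2
not ((φ implies (ψ iff χ)) implies (ψ implies not χ)) iff not (χ implies not (χ iff φ)) = 1/2 iff 1/2 = 1/2
φ implies ψ = 1/2 implies 1/2 = 1/2
ψ implies ψ = 1/2 implies 1/2 = 1/2
(φ implies ψ) or (ψ implies ψ) = 1/2 or 1/2 = 1/2
ψ or ψ = 1/2 or 1/2 = 1/2
((φ implies ψ) or (ψ implies ψ)) implies (ψ or ψ) = 1/2 implies 1/2 = 1/2
not χ = not 1/2 = 1/2
φ iff ψ = 1/2 iff 1/2 = 1/2
not χ or (φ iff ψ) = 1/2 or 1/2 = 1/2
φ implies φ = 1/2 implies 1/2 = 1/2
(not χ or (φ iff ψ)) implies (φ implies φ) = 1/2 implies 1/2 = 1/2
(((φ implies ψ) or (ψ implies ψ)) implies (ψ or ψ)) or ((not χ or (φ iff ψ)) implies (φ implies φ)) = 1/2 or 1/2 = 1/2
χ implies φ = 1/2 implies 1/2 = 1/2
not (χ implies φ) = not 1/2 = 1/2
ψ implies ψ = 1/2 implies 1/2 = 1/2
not (ψ implies ψ) = not 1/2 = 1/2
not (χ implies φ) implies not (ψ implies ψ) = 1/2 implies 1/2 = 1/2
((((φ implies ψ) or (ψ implies ψ)) implies (ψ or ψ)) or ((not χ or (φ iff ψ)) implies (φ implies φ))) iff (not (χ implies φ) implies not (ψ implies ψ)) = 1/2 iff 1/2 = 1/2
(not ((φ implies (ψ iff χ)) implies (ψ implies not χ)) iff not (χ implies not (χ iff φ))) iff (((((φ implies ψ) or (ψ implies ψ)) implies (ψ or ψ)) or ((not χ or (φ iff ψ)) implies (φ implies φ))) iff (not (χ implies φ) implies not (ψ implies ψ))) = 1/2 iff 1/2 = 1/2
not ((not ((φ implies (ψ iff χ)) implies (ψ implies not χ)) iff not (χ implies not (χ iff φ))) iff (((((φ implies ψ) or (ψ implies ψ)) implies (ψ or ψ)) or ((not χ or (φ iff ψ)) implies (φ implies φ))) iff (not (χ implies φ) implies not (ψ implies ψ)))) = not 1/2 = 1/2

1/2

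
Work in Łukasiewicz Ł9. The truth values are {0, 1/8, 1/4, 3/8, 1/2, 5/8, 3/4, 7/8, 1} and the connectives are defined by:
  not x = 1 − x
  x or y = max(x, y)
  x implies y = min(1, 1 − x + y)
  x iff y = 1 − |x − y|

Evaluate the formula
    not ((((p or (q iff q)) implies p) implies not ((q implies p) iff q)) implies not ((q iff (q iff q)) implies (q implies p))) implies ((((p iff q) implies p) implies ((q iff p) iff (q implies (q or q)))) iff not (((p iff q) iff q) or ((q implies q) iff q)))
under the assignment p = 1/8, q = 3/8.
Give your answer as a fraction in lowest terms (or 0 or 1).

3/8

q iff q = 3/8 iff 3/8 = 1
p or (q iff q) = 1/8 or 1 = 1
(p or (q iff q)) implies p = 1 implies 1/8 = 1/8
q implies p = 3/8 implies 1/8 = 3/4
(q implies p) iff q = 3/4 iff 3/8 = 5/8
not ((q implies p) iff q) = not 5/8 = 3/8
((p or (q iff q)) implies p) implies not ((q implies p) iff q) = 1/8 implies 3/8 = 1
q iff q = 3/8 iff 3/8 = 1
q iff (q iff q) = 3/8 iff 1 = 3/8
q implies p = 3/8 implies 1/8 = 3/4
(q iff (q iff q)) implies (q implies p) = 3/8 implies 3/4 = 1
not ((q iff (q iff q)) implies (q implies p)) = not 1 = 0
(((p or (q iff q)) implies p) implies not ((q implies p) iff q)) implies not ((q iff (q iff q)) implies (q implies p)) = 1 implies 0 = 0
not ((((p or (q iff q)) implies p) implies not ((q implies p) iff q)) implies not ((q iff (q iff q)) implies (q implies p))) = not 0 = 1
p iff q = 1/8 iff 3/8 = 3/4
(p iff q) implies p = 3/4 implies 1/8 = 3/8
q iff p = 3/8 iff 1/8 = 3/4
q or q = 3/8 or 3/8 = 3/8
q implies (q or q) = 3/8 implies 3/8 = 1
(q iff p) iff (q implies (q or q)) = 3/4 iff 1 = 3/4
((p iff q) implies p) implies ((q iff p) iff (q implies (q or q))) = 3/8 implies 3/4 = 1
p iff q = 1/8 iff 3/8 = 3/4
(p iff q) iff q = 3/4 iff 3/8 = 5/8
q implies q = 3/8 implies 3/8 = 1
(q implies q) iff q = 1 iff 3/8 = 3/8
((p iff q) iff q) or ((q implies q) iff q) = 5/8 or 3/8 = 5/8
not (((p iff q) iff q) or ((q implies q) iff q)) = not 5/8 = 3/8
(((p iff q) implies p) implies ((q iff p) iff (q implies (q or q)))) iff not (((p iff q) iff q) or ((q implies q) iff q)) = 1 iff 3/8 = 3/8
not ((((p or (q iff q)) implies p) implies not ((q implies p) iff q)) implies not ((q iff (q iff q)) implies (q implies p))) implies ((((p iff q) implies p) implies ((q iff p) iff (q implies (q or q)))) iff not (((p iff q) iff q) or ((q implies q) iff q))) = 1 implies 3/8 = 3/8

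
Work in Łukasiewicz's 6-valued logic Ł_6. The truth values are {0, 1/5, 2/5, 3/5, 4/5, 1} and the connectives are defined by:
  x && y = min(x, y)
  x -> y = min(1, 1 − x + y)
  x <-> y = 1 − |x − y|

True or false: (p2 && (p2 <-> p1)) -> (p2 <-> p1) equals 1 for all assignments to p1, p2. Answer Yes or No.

Yes

At p1 = 2/5, p2 = 1, for instance:
p2 <-> p1 = 1 <-> 2/5 = 2/5
p2 && (p2 <-> p1) = 1 && 2/5 = 2/5
(p2 && (p2 <-> p1)) -> (p2 <-> p1) = 2/5 -> 2/5 = 1
and checking the remaining 35 assignments likewise gives ≥ 1 in every case.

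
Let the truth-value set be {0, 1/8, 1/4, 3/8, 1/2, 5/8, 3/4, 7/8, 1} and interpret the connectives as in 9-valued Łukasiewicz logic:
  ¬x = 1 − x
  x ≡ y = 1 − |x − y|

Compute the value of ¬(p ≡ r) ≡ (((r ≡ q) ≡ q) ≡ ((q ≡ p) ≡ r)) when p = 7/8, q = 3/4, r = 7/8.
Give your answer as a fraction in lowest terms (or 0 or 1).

1/8

p ≡ r = 7/8 ≡ 7/8 = 1
¬(p ≡ r) = ¬1 = 0
r ≡ q = 7/8 ≡ 3/4 = 7/8
(r ≡ q) ≡ q = 7/8 ≡ 3/4 = 7/8
q ≡ p = 3/4 ≡ 7/8 = 7/8
(q ≡ p) ≡ r = 7/8 ≡ 7/8 = 1
((r ≡ q) ≡ q) ≡ ((q ≡ p) ≡ r) = 7/8 ≡ 1 = 7/8
¬(p ≡ r) ≡ (((r ≡ q) ≡ q) ≡ ((q ≡ p) ≡ r)) = 0 ≡ 7/8 = 1/8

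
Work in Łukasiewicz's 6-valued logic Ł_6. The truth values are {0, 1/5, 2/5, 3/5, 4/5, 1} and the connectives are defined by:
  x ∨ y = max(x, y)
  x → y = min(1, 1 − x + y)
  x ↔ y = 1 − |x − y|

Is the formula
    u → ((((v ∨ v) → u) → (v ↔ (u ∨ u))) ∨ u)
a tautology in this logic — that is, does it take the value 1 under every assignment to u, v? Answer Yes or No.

Yes

At u = 1, v = 4/5, for instance:
v ∨ v = 4/5 ∨ 4/5 = 4/5
(v ∨ v) → u = 4/5 → 1 = 1
u ∨ u = 1 ∨ 1 = 1
v ↔ (u ∨ u) = 4/5 ↔ 1 = 4/5
((v ∨ v) → u) → (v ↔ (u ∨ u)) = 1 → 4/5 = 4/5
(((v ∨ v) → u) → (v ↔ (u ∨ u))) ∨ u = 4/5 ∨ 1 = 1
u → ((((v ∨ v) → u) → (v ↔ (u ∨ u))) ∨ u) = 1 → 1 = 1
and checking the remaining 35 assignments likewise gives ≥ 1 in every case.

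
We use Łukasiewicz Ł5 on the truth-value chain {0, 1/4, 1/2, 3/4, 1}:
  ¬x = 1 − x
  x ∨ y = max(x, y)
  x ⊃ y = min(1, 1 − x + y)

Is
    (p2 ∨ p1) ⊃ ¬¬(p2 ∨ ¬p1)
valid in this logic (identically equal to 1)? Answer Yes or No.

No

Counterexample: take p1 = 3/4, p2 = 0.
p2 ∨ p1 = 0 ∨ 3/4 = 3/4
¬p1 = ¬3/4 = 1/4
p2 ∨ ¬p1 = 0 ∨ 1/4 = 1/4
¬(p2 ∨ ¬p1) = ¬1/4 = 3/4
¬¬(p2 ∨ ¬p1) = ¬3/4 = 1/4
(p2 ∨ p1) ⊃ ¬¬(p2 ∨ ¬p1) = 3/4 ⊃ 1/4 = 1/2
This gives 1/2 ≠ 1.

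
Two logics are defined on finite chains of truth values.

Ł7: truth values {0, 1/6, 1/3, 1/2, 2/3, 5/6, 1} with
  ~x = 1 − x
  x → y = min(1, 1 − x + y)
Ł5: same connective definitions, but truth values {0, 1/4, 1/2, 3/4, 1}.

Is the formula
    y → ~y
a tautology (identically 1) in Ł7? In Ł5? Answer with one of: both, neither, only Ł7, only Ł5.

neither

In Ł7: at y = 2/3 the value is 2/3 — not a tautology.
In Ł5: at y = 3/4 the value is 1/2 — not a tautology.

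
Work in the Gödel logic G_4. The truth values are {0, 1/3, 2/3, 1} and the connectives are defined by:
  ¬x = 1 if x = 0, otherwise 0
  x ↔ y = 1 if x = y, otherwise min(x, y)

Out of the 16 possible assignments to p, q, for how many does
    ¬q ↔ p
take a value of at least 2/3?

p = 0, q = 0 ↦ 0  <
p = 0, q = 1/3 ↦ 1  ≥
p = 0, q = 2/3 ↦ 1  ≥
p = 0, q = 1 ↦ 1  ≥
p = 1/3, q = 0 ↦ 1/3  <
p = 1/3, q = 1/3 ↦ 0  <
p = 1/3, q = 2/3 ↦ 0  <
p = 1/3, q = 1 ↦ 0  <
p = 2/3, q = 0 ↦ 2/3  ≥
p = 2/3, q = 1/3 ↦ 0  <
p = 2/3, q = 2/3 ↦ 0  <
p = 2/3, q = 1 ↦ 0  <
p = 1, q = 0 ↦ 1  ≥
p = 1, q = 1/3 ↦ 0  <
p = 1, q = 2/3 ↦ 0  <
p = 1, q = 1 ↦ 0  <
So 5 of the 16 assignments meet the threshold.

5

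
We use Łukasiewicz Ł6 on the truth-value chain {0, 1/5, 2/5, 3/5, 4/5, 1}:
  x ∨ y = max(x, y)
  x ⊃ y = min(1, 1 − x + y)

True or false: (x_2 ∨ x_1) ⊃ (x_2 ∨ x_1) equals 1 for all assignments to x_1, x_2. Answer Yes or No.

At x_1 = 1, x_2 = 2/5, for instance:
x_2 ∨ x_1 = 2/5 ∨ 1 = 1
(x_2 ∨ x_1) ⊃ (x_2 ∨ x_1) = 1 ⊃ 1 = 1
and checking the remaining 35 assignments likewise gives ≥ 1 in every case.

Yes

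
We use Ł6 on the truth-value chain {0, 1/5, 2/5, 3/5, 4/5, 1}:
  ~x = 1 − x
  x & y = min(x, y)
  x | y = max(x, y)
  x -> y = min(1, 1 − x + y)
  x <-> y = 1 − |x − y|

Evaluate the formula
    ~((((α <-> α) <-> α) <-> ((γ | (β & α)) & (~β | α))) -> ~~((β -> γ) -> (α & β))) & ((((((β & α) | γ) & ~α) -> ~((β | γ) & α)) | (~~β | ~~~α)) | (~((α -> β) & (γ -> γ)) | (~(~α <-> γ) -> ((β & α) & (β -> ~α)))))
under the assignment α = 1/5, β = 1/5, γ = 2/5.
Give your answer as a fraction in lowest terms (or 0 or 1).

3/5

α <-> α = 1/5 <-> 1/5 = 1
(α <-> α) <-> α = 1 <-> 1/5 = 1/5
β & α = 1/5 & 1/5 = 1/5
γ | (β & α) = 2/5 | 1/5 = 2/5
~β = ~1/5 = 4/5
~β | α = 4/5 | 1/5 = 4/5
(γ | (β & α)) & (~β | α) = 2/5 & 4/5 = 2/5
((α <-> α) <-> α) <-> ((γ | (β & α)) & (~β | α)) = 1/5 <-> 2/5 = 4/5
β -> γ = 1/5 -> 2/5 = 1
α & β = 1/5 & 1/5 = 1/5
(β -> γ) -> (α & β) = 1 -> 1/5 = 1/5
~((β -> γ) -> (α & β)) = ~1/5 = 4/5
~~((β -> γ) -> (α & β)) = ~4/5 = 1/5
(((α <-> α) <-> α) <-> ((γ | (β & α)) & (~β | α))) -> ~~((β -> γ) -> (α & β)) = 4/5 -> 1/5 = 2/5
~((((α <-> α) <-> α) <-> ((γ | (β & α)) & (~β | α))) -> ~~((β -> γ) -> (α & β))) = ~2/5 = 3/5
β & α = 1/5 & 1/5 = 1/5
(β & α) | γ = 1/5 | 2/5 = 2/5
~α = ~1/5 = 4/5
((β & α) | γ) & ~α = 2/5 & 4/5 = 2/5
β | γ = 1/5 | 2/5 = 2/5
(β | γ) & α = 2/5 & 1/5 = 1/5
~((β | γ) & α) = ~1/5 = 4/5
(((β & α) | γ) & ~α) -> ~((β | γ) & α) = 2/5 -> 4/5 = 1
~β = ~1/5 = 4/5
~~β = ~4/5 = 1/5
~α = ~1/5 = 4/5
~~α = ~4/5 = 1/5
~~~α = ~1/5 = 4/5
~~β | ~~~α = 1/5 | 4/5 = 4/5
((((β & α) | γ) & ~α) -> ~((β | γ) & α)) | (~~β | ~~~α) = 1 | 4/5 = 1
α -> β = 1/5 -> 1/5 = 1
γ -> γ = 2/5 -> 2/5 = 1
(α -> β) & (γ -> γ) = 1 & 1 = 1
~((α -> β) & (γ -> γ)) = ~1 = 0
~α = ~1/5 = 4/5
~α <-> γ = 4/5 <-> 2/5 = 3/5
~(~α <-> γ) = ~3/5 = 2/5
β & α = 1/5 & 1/5 = 1/5
~α = ~1/5 = 4/5
β -> ~α = 1/5 -> 4/5 = 1
(β & α) & (β -> ~α) = 1/5 & 1 = 1/5
~(~α <-> γ) -> ((β & α) & (β -> ~α)) = 2/5 -> 1/5 = 4/5
~((α -> β) & (γ -> γ)) | (~(~α <-> γ) -> ((β & α) & (β -> ~α))) = 0 | 4/5 = 4/5
(((((β & α) | γ) & ~α) -> ~((β | γ) & α)) | (~~β | ~~~α)) | (~((α -> β) & (γ -> γ)) | (~(~α <-> γ) -> ((β & α) & (β -> ~α)))) = 1 | 4/5 = 1
~((((α <-> α) <-> α) <-> ((γ | (β & α)) & (~β | α))) -> ~~((β -> γ) -> (α & β))) & ((((((β & α) | γ) & ~α) -> ~((β | γ) & α)) | (~~β | ~~~α)) | (~((α -> β) & (γ -> γ)) | (~(~α <-> γ) -> ((β & α) & (β -> ~α))))) = 3/5 & 1 = 3/5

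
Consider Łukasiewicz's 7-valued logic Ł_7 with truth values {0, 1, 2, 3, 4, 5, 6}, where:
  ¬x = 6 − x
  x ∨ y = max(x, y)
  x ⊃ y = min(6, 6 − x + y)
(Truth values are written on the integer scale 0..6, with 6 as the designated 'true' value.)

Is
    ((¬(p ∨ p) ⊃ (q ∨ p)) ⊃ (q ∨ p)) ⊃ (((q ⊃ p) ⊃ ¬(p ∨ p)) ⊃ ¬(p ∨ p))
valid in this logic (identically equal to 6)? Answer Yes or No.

Counterexample: take p = 1, q = 6.
p ∨ p = 1 ∨ 1 = 1
¬(p ∨ p) = ¬1 = 5
q ∨ p = 6 ∨ 1 = 6
¬(p ∨ p) ⊃ (q ∨ p) = 5 ⊃ 6 = 6
q ∨ p = 6 ∨ 1 = 6
(¬(p ∨ p) ⊃ (q ∨ p)) ⊃ (q ∨ p) = 6 ⊃ 6 = 6
q ⊃ p = 6 ⊃ 1 = 1
p ∨ p = 1 ∨ 1 = 1
¬(p ∨ p) = ¬1 = 5
(q ⊃ p) ⊃ ¬(p ∨ p) = 1 ⊃ 5 = 6
p ∨ p = 1 ∨ 1 = 1
¬(p ∨ p) = ¬1 = 5
((q ⊃ p) ⊃ ¬(p ∨ p)) ⊃ ¬(p ∨ p) = 6 ⊃ 5 = 5
((¬(p ∨ p) ⊃ (q ∨ p)) ⊃ (q ∨ p)) ⊃ (((q ⊃ p) ⊃ ¬(p ∨ p)) ⊃ ¬(p ∨ p)) = 6 ⊃ 5 = 5
This gives 5 ≠ 6.

No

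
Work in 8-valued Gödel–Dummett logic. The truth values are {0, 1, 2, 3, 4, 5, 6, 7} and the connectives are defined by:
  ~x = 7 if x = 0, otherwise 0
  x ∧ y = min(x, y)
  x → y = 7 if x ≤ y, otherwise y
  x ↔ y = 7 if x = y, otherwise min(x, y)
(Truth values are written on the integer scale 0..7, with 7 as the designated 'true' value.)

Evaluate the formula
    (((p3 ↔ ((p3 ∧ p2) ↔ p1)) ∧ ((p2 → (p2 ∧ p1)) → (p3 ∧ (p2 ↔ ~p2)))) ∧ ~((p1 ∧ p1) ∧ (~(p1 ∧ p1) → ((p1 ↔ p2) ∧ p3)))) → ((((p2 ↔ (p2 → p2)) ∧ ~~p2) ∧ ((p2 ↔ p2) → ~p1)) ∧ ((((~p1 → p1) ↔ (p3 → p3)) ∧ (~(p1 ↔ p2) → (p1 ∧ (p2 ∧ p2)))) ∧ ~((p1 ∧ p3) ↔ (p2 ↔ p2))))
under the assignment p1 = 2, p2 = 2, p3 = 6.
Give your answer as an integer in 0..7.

7

p3 ∧ p2 = 6 ∧ 2 = 2
(p3 ∧ p2) ↔ p1 = 2 ↔ 2 = 7
p3 ↔ ((p3 ∧ p2) ↔ p1) = 6 ↔ 7 = 6
p2 ∧ p1 = 2 ∧ 2 = 2
p2 → (p2 ∧ p1) = 2 → 2 = 7
~p2 = ~2 = 0
p2 ↔ ~p2 = 2 ↔ 0 = 0
p3 ∧ (p2 ↔ ~p2) = 6 ∧ 0 = 0
(p2 → (p2 ∧ p1)) → (p3 ∧ (p2 ↔ ~p2)) = 7 → 0 = 0
(p3 ↔ ((p3 ∧ p2) ↔ p1)) ∧ ((p2 → (p2 ∧ p1)) → (p3 ∧ (p2 ↔ ~p2))) = 6 ∧ 0 = 0
p1 ∧ p1 = 2 ∧ 2 = 2
p1 ∧ p1 = 2 ∧ 2 = 2
~(p1 ∧ p1) = ~2 = 0
p1 ↔ p2 = 2 ↔ 2 = 7
(p1 ↔ p2) ∧ p3 = 7 ∧ 6 = 6
~(p1 ∧ p1) → ((p1 ↔ p2) ∧ p3) = 0 → 6 = 7
(p1 ∧ p1) ∧ (~(p1 ∧ p1) → ((p1 ↔ p2) ∧ p3)) = 2 ∧ 7 = 2
~((p1 ∧ p1) ∧ (~(p1 ∧ p1) → ((p1 ↔ p2) ∧ p3))) = ~2 = 0
((p3 ↔ ((p3 ∧ p2) ↔ p1)) ∧ ((p2 → (p2 ∧ p1)) → (p3 ∧ (p2 ↔ ~p2)))) ∧ ~((p1 ∧ p1) ∧ (~(p1 ∧ p1) → ((p1 ↔ p2) ∧ p3))) = 0 ∧ 0 = 0
p2 → p2 = 2 → 2 = 7
p2 ↔ (p2 → p2) = 2 ↔ 7 = 2
~p2 = ~2 = 0
~~p2 = ~0 = 7
(p2 ↔ (p2 → p2)) ∧ ~~p2 = 2 ∧ 7 = 2
p2 ↔ p2 = 2 ↔ 2 = 7
~p1 = ~2 = 0
(p2 ↔ p2) → ~p1 = 7 → 0 = 0
((p2 ↔ (p2 → p2)) ∧ ~~p2) ∧ ((p2 ↔ p2) → ~p1) = 2 ∧ 0 = 0
~p1 = ~2 = 0
~p1 → p1 = 0 → 2 = 7
p3 → p3 = 6 → 6 = 7
(~p1 → p1) ↔ (p3 → p3) = 7 ↔ 7 = 7
p1 ↔ p2 = 2 ↔ 2 = 7
~(p1 ↔ p2) = ~7 = 0
p2 ∧ p2 = 2 ∧ 2 = 2
p1 ∧ (p2 ∧ p2) = 2 ∧ 2 = 2
~(p1 ↔ p2) → (p1 ∧ (p2 ∧ p2)) = 0 → 2 = 7
((~p1 → p1) ↔ (p3 → p3)) ∧ (~(p1 ↔ p2) → (p1 ∧ (p2 ∧ p2))) = 7 ∧ 7 = 7
p1 ∧ p3 = 2 ∧ 6 = 2
p2 ↔ p2 = 2 ↔ 2 = 7
(p1 ∧ p3) ↔ (p2 ↔ p2) = 2 ↔ 7 = 2
~((p1 ∧ p3) ↔ (p2 ↔ p2)) = ~2 = 0
(((~p1 → p1) ↔ (p3 → p3)) ∧ (~(p1 ↔ p2) → (p1 ∧ (p2 ∧ p2)))) ∧ ~((p1 ∧ p3) ↔ (p2 ↔ p2)) = 7 ∧ 0 = 0
(((p2 ↔ (p2 → p2)) ∧ ~~p2) ∧ ((p2 ↔ p2) → ~p1)) ∧ ((((~p1 → p1) ↔ (p3 → p3)) ∧ (~(p1 ↔ p2) → (p1 ∧ (p2 ∧ p2)))) ∧ ~((p1 ∧ p3) ↔ (p2 ↔ p2))) = 0 ∧ 0 = 0
(((p3 ↔ ((p3 ∧ p2) ↔ p1)) ∧ ((p2 → (p2 ∧ p1)) → (p3 ∧ (p2 ↔ ~p2)))) ∧ ~((p1 ∧ p1) ∧ (~(p1 ∧ p1) → ((p1 ↔ p2) ∧ p3)))) → ((((p2 ↔ (p2 → p2)) ∧ ~~p2) ∧ ((p2 ↔ p2) → ~p1)) ∧ ((((~p1 → p1) ↔ (p3 → p3)) ∧ (~(p1 ↔ p2) → (p1 ∧ (p2 ∧ p2)))) ∧ ~((p1 ∧ p3) ↔ (p2 ↔ p2)))) = 0 → 0 = 7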